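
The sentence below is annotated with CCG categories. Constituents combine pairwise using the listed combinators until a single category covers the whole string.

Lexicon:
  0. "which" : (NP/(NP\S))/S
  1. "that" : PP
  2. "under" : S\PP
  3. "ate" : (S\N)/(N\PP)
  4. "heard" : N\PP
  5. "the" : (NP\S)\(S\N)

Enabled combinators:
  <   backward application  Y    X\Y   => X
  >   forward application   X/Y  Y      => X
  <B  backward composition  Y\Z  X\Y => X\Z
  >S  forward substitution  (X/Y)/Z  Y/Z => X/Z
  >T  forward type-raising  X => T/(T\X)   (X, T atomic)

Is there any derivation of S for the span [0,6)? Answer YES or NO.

(NP/(NP\S))/S PP S\PP (S\N)/(N\PP) N\PP (NP\S)\(S\N)
CKY chart[0,6] = {N/(N\NP), NP, NP/(NP\NP), PP/(PP\NP), S/(S\NP)}; S ∉ chart

NO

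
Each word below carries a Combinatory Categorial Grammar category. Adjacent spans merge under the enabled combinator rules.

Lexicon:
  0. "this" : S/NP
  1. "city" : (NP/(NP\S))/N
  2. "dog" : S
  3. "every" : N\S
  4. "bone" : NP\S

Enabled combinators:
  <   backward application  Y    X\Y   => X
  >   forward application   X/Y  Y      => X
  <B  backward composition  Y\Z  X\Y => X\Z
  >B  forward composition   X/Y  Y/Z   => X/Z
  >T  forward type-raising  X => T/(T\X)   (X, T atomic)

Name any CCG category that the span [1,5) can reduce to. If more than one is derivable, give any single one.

NP

[0,5] S   >
  [0,1] "this" : S/NP
  [1,5] NP   >
    [1,4] NP/(NP\S)   >
      [1,2] "city" : (NP/(NP\S))/N
      [2,4] N   >
        [2,3] N/(N\S)   >T
          [2,3] "dog" : S
        [3,4] "every" : N\S
    [4,5] "bone" : NP\S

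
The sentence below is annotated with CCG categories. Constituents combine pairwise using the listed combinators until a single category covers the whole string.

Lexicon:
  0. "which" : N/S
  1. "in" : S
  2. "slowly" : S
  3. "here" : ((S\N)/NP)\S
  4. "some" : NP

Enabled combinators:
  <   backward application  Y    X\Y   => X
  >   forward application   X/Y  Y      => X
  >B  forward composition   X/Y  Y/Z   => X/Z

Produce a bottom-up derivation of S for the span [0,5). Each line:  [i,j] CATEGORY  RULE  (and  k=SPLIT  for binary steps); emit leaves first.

[0,5] S   <
  [0,2] N   >
    [0,1] "which" : N/S
    [1,2] "in" : S
  [2,5] S\N   >
    [2,4] (S\N)/NP   <
      [2,3] "slowly" : S
      [3,4] "here" : ((S\N)/NP)\S
    [4,5] "some" : NP

[0,1] N/S  lex  "which"
[1,2] S  lex  "in"
[0,2] N  >  k=1
[2,3] S  lex  "slowly"
[3,4] ((S\N)/NP)\S  lex  "here"
[2,4] (S\N)/NP  <  k=3
[4,5] NP  lex  "some"
[2,5] S\N  >  k=4
[0,5] S  <  k=2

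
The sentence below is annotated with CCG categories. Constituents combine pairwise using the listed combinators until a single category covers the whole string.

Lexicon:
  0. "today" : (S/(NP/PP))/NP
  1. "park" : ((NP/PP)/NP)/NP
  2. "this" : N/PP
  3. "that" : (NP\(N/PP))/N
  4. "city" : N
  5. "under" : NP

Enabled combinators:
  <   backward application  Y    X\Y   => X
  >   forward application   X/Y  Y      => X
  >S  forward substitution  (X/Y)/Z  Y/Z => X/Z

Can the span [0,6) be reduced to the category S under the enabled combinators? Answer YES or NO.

YES

[0,6] S   >
  [0,5] S/NP   >S
    [0,1] "today" : (S/(NP/PP))/NP
    [1,5] (NP/PP)/NP   >
      [1,2] "park" : ((NP/PP)/NP)/NP
      [2,5] NP   <
        [2,3] "this" : N/PP
        [3,5] NP\(N/PP)   >
          [3,4] "that" : (NP\(N/PP))/N
          [4,5] "city" : N
  [5,6] "under" : NP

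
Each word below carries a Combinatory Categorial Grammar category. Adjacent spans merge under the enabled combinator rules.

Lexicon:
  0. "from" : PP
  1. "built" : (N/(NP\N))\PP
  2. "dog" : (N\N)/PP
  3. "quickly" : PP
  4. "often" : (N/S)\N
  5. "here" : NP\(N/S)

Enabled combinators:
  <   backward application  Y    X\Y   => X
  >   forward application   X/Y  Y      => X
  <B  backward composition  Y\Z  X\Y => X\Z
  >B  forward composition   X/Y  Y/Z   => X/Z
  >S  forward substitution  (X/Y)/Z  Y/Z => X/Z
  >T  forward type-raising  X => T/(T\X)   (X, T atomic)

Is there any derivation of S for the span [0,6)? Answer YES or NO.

PP (N/(NP\N))\PP (N\N)/PP PP (N/S)\N NP\(N/S)
CKY chart[0,6] = {N, N/(N\N), NP/(NP\N), PP/(PP\N), S/(S\N)}; S ∉ chart

NO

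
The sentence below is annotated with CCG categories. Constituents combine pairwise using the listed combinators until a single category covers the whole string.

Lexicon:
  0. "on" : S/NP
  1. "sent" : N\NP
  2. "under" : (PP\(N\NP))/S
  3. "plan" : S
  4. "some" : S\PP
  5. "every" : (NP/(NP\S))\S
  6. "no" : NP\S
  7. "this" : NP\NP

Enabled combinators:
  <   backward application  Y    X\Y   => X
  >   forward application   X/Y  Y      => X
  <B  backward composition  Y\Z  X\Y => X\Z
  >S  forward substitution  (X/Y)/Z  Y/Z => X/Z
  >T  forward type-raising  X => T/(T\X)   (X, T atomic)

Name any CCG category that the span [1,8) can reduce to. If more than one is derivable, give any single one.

NP

[0,8] S   >
  [0,1] "on" : S/NP
  [1,8] NP   >
    [1,6] NP/(NP\S)   <
      [1,5] S   <
        [1,4] PP   <
          [1,2] "sent" : N\NP
          [2,4] PP\(N\NP)   >
            [2,3] "under" : (PP\(N\NP))/S
            [3,4] "plan" : S
        [4,5] "some" : S\PP
      [5,6] "every" : (NP/(NP\S))\S
    [6,8] NP\S   <B
      [6,7] "no" : NP\S
      [7,8] "this" : NP\NP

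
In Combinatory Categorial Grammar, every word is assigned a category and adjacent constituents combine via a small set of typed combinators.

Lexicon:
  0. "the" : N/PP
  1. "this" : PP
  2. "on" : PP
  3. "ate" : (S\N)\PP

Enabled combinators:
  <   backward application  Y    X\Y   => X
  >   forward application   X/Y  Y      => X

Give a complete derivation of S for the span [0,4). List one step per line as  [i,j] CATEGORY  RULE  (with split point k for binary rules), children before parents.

[0,1] N/PP  lex  "the"
[1,2] PP  lex  "this"
[0,2] N  >  k=1
[2,3] PP  lex  "on"
[3,4] (S\N)\PP  lex  "ate"
[2,4] S\N  <  k=3
[0,4] S  <  k=2

[0,4] S   <
  [0,2] N   >
    [0,1] "the" : N/PP
    [1,2] "this" : PP
  [2,4] S\N   <
    [2,3] "on" : PP
    [3,4] "ate" : (S\N)\PP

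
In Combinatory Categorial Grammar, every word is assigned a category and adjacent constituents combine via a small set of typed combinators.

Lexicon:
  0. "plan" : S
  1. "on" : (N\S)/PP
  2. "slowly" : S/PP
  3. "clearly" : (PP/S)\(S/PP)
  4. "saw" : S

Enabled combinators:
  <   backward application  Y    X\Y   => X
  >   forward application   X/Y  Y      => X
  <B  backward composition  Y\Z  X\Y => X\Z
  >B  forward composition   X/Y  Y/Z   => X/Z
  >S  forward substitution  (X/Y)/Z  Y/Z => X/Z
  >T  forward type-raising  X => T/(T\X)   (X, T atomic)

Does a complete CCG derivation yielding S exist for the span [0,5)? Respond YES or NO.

NO

S (N\S)/PP S/PP (PP/S)\(S/PP) S
CKY chart[0,5] = {N, N/(N\N), N/(PP\PP), N/(S\S), NP/(NP\N), PP/(PP\N), S/(S\N)}; S ∉ chart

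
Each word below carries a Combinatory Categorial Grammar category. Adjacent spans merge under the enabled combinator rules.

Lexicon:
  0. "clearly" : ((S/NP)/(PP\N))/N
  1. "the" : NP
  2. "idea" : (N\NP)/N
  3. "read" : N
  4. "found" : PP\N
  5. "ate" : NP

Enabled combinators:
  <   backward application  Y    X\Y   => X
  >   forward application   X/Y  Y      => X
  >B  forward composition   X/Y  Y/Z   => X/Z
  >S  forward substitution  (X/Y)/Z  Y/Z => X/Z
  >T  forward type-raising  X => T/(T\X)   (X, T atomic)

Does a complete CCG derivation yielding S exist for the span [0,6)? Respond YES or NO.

[0,6] S   >
  [0,5] S/NP   >
    [0,4] (S/NP)/(PP\N)   >
      [0,1] "clearly" : ((S/NP)/(PP\N))/N
      [1,4] N   <
        [1,2] "the" : NP
        [2,4] N\NP   >
          [2,3] "idea" : (N\NP)/N
          [3,4] "read" : N
    [4,5] "found" : PP\N
  [5,6] "ate" : NP

YES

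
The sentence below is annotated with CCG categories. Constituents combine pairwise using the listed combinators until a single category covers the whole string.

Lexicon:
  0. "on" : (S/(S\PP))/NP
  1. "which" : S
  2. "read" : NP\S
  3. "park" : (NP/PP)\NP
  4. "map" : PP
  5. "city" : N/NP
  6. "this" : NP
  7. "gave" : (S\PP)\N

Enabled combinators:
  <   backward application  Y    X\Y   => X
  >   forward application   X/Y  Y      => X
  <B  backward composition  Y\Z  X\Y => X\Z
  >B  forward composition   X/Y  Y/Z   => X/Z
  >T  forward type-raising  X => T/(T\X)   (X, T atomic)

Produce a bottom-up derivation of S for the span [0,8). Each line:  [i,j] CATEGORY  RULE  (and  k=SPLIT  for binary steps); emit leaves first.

[0,1] (S/(S\PP))/NP  lex  "on"
[1,2] S  lex  "which"
[2,3] NP\S  lex  "read"
[1,3] NP  <  k=2
[3,4] (NP/PP)\NP  lex  "park"
[1,4] NP/PP  <  k=3
[4,5] PP  lex  "map"
[1,5] NP  >  k=4
[0,5] S/(S\PP)  >  k=1
[5,6] N/NP  lex  "city"
[6,7] NP  lex  "this"
[5,7] N  >  k=6
[7,8] (S\PP)\N  lex  "gave"
[5,8] S\PP  <  k=7
[0,8] S  >  k=5

[0,8] S   >
  [0,5] S/(S\PP)   >
    [0,1] "on" : (S/(S\PP))/NP
    [1,5] NP   >
      [1,4] NP/PP   <
        [1,3] NP   <
          [1,2] "which" : S
          [2,3] "read" : NP\S
        [3,4] "park" : (NP/PP)\NP
      [4,5] "map" : PP
  [5,8] S\PP   <
    [5,7] N   >
      [5,6] "city" : N/NP
      [6,7] "this" : NP
    [7,8] "gave" : (S\PP)\N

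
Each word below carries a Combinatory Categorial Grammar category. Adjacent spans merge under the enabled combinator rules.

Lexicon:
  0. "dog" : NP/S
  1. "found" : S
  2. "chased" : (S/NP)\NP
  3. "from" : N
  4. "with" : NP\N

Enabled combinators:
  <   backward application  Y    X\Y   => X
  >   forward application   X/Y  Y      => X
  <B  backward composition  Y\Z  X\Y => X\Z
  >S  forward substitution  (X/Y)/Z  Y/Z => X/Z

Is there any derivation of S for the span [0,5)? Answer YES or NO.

YES

[0,5] S   >
  [0,3] S/NP   <
    [0,2] NP   >
      [0,1] "dog" : NP/S
      [1,2] "found" : S
    [2,3] "chased" : (S/NP)\NP
  [3,5] NP   <
    [3,4] "from" : N
    [4,5] "with" : NP\N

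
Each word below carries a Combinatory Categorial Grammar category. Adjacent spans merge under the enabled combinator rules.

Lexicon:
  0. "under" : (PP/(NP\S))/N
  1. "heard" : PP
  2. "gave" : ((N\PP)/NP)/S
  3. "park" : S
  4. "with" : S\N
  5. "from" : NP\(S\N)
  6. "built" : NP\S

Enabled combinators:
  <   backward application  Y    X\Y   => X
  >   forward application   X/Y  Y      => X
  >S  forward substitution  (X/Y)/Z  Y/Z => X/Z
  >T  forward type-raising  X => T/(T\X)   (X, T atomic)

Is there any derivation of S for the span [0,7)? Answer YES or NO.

NO

(PP/(NP\S))/N PP ((N\PP)/NP)/S S S\N NP\(S\N) NP\S
CKY chart[0,7] = {N/(N\PP), NP/(NP\PP), PP, PP/(PP\PP), S/(S\PP)}; S ∉ chart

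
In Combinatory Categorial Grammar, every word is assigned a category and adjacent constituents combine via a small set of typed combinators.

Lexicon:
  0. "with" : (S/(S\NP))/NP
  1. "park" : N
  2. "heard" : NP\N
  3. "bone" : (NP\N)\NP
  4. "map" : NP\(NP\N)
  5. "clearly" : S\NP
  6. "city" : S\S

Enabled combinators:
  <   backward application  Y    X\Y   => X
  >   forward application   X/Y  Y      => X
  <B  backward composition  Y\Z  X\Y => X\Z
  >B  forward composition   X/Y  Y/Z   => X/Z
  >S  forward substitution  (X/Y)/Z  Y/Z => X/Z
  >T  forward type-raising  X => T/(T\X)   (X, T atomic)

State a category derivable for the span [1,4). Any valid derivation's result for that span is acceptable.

NP\N

[0,7] S   >
  [0,5] S/(S\NP)   >
    [0,1] "with" : (S/(S\NP))/NP
    [1,5] NP   <
      [1,4] NP\N   <
        [1,3] NP   <
          [1,2] "park" : N
          [2,3] "heard" : NP\N
        [3,4] "bone" : (NP\N)\NP
      [4,5] "map" : NP\(NP\N)
  [5,7] S\NP   <B
    [5,6] "clearly" : S\NP
    [6,7] "city" : S\S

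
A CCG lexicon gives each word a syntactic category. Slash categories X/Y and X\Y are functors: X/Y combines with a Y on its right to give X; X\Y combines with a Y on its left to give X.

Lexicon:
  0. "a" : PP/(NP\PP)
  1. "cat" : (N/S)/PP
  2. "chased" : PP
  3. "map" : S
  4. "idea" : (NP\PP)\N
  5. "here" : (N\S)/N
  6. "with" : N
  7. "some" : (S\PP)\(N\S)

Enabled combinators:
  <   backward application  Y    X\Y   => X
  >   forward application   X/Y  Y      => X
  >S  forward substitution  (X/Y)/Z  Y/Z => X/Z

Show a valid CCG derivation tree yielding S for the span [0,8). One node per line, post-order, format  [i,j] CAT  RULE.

[0,8] S   <
  [0,5] PP   >
    [0,1] "a" : PP/(NP\PP)
    [1,5] NP\PP   <
      [1,4] N   >
        [1,3] N/S   >
          [1,2] "cat" : (N/S)/PP
          [2,3] "chased" : PP
        [3,4] "map" : S
      [4,5] "idea" : (NP\PP)\N
  [5,8] S\PP   <
    [5,7] N\S   >
      [5,6] "here" : (N\S)/N
      [6,7] "with" : N
    [7,8] "some" : (S\PP)\(N\S)

[0,1] PP/(NP\PP)  lex  "a"
[1,2] (N/S)/PP  lex  "cat"
[2,3] PP  lex  "chased"
[1,3] N/S  >  k=2
[3,4] S  lex  "map"
[1,4] N  >  k=3
[4,5] (NP\PP)\N  lex  "idea"
[1,5] NP\PP  <  k=4
[0,5] PP  >  k=1
[5,6] (N\S)/N  lex  "here"
[6,7] N  lex  "with"
[5,7] N\S  >  k=6
[7,8] (S\PP)\(N\S)  lex  "some"
[5,8] S\PP  <  k=7
[0,8] S  <  k=5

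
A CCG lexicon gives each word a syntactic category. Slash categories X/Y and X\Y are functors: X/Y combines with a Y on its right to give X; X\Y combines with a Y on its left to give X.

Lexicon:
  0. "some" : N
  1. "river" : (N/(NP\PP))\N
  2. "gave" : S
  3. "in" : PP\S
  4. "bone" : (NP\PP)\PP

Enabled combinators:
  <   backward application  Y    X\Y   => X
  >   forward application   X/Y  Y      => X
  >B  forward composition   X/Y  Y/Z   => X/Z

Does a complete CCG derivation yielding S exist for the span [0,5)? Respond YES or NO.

N (N/(NP\PP))\N S PP\S (NP\PP)\PP
CKY chart[0,5] = {N}; S ∉ chart

NO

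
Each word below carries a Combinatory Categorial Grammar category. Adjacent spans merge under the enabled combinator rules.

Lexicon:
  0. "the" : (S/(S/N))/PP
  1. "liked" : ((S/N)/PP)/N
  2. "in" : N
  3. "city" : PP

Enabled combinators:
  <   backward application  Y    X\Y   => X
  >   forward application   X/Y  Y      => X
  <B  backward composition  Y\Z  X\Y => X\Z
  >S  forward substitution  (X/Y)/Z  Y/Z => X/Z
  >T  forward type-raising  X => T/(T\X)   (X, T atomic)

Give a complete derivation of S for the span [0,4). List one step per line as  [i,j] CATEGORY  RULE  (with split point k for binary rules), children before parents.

[0,4] S   >
  [0,3] S/PP   >S
    [0,1] "the" : (S/(S/N))/PP
    [1,3] (S/N)/PP   >
      [1,2] "liked" : ((S/N)/PP)/N
      [2,3] "in" : N
  [3,4] "city" : PP

[0,1] (S/(S/N))/PP  lex  "the"
[1,2] ((S/N)/PP)/N  lex  "liked"
[2,3] N  lex  "in"
[1,3] (S/N)/PP  >  k=2
[0,3] S/PP  >S  k=1
[3,4] PP  lex  "city"
[0,4] S  >  k=3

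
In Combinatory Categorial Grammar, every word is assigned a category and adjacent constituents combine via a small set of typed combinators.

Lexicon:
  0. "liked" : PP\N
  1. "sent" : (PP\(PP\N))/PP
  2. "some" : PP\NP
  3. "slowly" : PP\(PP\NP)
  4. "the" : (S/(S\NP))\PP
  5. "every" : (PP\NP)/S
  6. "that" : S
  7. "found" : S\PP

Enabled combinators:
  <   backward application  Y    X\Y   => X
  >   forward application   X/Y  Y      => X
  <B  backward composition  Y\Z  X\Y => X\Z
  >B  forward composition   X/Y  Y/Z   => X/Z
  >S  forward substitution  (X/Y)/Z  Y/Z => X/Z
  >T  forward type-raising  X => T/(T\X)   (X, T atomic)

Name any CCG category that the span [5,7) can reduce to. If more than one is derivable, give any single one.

PP\NP

[0,8] S   >
  [0,5] S/(S\NP)   <
    [0,4] PP   <
      [0,1] "liked" : PP\N
      [1,4] PP\(PP\N)   >
        [1,2] "sent" : (PP\(PP\N))/PP
        [2,4] PP   <
          [2,3] "some" : PP\NP
          [3,4] "slowly" : PP\(PP\NP)
    [4,5] "the" : (S/(S\NP))\PP
  [5,8] S\NP   <B
    [5,7] PP\NP   >
      [5,6] "every" : (PP\NP)/S
      [6,7] "that" : S
    [7,8] "found" : S\PP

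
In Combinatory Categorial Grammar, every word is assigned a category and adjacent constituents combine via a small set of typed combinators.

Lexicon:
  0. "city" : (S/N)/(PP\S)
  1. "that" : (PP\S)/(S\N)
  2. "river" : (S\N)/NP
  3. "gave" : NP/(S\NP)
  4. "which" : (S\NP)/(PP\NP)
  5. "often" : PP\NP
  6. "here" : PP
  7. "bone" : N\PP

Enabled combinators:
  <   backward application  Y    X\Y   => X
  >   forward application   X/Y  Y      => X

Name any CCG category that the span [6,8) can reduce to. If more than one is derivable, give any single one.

N

[0,8] S   >
  [0,6] S/N   >
    [0,1] "city" : (S/N)/(PP\S)
    [1,6] PP\S   >
      [1,2] "that" : (PP\S)/(S\N)
      [2,6] S\N   >
        [2,3] "river" : (S\N)/NP
        [3,6] NP   >
          [3,4] "gave" : NP/(S\NP)
          [4,6] S\NP   >
            [4,5] "which" : (S\NP)/(PP\NP)
            [5,6] "often" : PP\NP
  [6,8] N   <
    [6,7] "here" : PP
    [7,8] "bone" : N\PP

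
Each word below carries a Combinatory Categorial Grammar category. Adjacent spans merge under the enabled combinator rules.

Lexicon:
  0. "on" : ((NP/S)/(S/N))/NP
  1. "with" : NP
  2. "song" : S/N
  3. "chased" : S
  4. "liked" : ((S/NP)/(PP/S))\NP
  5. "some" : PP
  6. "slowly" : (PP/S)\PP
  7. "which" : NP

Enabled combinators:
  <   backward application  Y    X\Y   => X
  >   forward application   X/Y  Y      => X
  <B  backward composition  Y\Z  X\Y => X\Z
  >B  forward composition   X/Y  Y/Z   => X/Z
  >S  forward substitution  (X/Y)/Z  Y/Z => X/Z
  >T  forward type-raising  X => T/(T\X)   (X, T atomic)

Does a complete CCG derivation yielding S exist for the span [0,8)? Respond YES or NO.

YES

[0,8] S   >
  [0,7] S/NP   >
    [0,5] (S/NP)/(PP/S)   <
      [0,4] NP   >
        [0,3] NP/S   >
          [0,2] (NP/S)/(S/N)   >
            [0,1] "on" : ((NP/S)/(S/N))/NP
            [1,2] "with" : NP
          [2,3] "song" : S/N
        [3,4] "chased" : S
      [4,5] "liked" : ((S/NP)/(PP/S))\NP
    [5,7] PP/S   <
      [5,6] "some" : PP
      [6,7] "slowly" : (PP/S)\PP
  [7,8] "which" : NP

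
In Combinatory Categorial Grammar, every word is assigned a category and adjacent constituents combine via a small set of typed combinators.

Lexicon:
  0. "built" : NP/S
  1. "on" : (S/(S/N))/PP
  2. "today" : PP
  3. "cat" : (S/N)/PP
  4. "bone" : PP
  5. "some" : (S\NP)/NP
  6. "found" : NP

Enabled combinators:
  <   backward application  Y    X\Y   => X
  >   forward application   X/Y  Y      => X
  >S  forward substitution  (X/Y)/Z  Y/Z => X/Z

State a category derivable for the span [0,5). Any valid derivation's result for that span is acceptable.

NP

[0,7] S   <
  [0,5] NP   >
    [0,1] "built" : NP/S
    [1,5] S   >
      [1,3] S/(S/N)   >
        [1,2] "on" : (S/(S/N))/PP
        [2,3] "today" : PP
      [3,5] S/N   >
        [3,4] "cat" : (S/N)/PP
        [4,5] "bone" : PP
  [5,7] S\NP   >
    [5,6] "some" : (S\NP)/NP
    [6,7] "found" : NP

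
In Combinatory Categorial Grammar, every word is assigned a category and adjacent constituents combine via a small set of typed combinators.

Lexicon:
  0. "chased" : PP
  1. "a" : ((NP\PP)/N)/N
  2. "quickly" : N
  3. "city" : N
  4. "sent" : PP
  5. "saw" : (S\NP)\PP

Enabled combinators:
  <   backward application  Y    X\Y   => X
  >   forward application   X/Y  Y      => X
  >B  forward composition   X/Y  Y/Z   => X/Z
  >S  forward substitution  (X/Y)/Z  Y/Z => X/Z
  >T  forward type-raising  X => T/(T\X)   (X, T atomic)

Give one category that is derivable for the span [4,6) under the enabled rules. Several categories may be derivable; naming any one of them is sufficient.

[0,6] S   <
  [0,4] NP   <
    [0,1] "chased" : PP
    [1,4] NP\PP   >
      [1,3] (NP\PP)/N   >
        [1,2] "a" : ((NP\PP)/N)/N
        [2,3] "quickly" : N
      [3,4] "city" : N
  [4,6] S\NP   <
    [4,5] "sent" : PP
    [5,6] "saw" : (S\NP)\PP

S\NP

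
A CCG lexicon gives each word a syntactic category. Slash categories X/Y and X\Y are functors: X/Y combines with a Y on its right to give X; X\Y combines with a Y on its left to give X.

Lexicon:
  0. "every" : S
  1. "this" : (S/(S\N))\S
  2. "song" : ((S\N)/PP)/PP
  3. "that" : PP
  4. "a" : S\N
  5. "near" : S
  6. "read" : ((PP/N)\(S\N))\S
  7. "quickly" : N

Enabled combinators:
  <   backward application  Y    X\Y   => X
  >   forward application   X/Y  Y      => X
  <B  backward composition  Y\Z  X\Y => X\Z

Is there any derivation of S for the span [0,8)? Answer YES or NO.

[0,8] S   >
  [0,2] S/(S\N)   <
    [0,1] "every" : S
    [1,2] "this" : (S/(S\N))\S
  [2,8] S\N   >
    [2,4] (S\N)/PP   >
      [2,3] "song" : ((S\N)/PP)/PP
      [3,4] "that" : PP
    [4,8] PP   >
      [4,7] PP/N   <
        [4,5] "a" : S\N
        [5,7] (PP/N)\(S\N)   <
          [5,6] "near" : S
          [6,7] "read" : ((PP/N)\(S\N))\S
      [7,8] "quickly" : N

YES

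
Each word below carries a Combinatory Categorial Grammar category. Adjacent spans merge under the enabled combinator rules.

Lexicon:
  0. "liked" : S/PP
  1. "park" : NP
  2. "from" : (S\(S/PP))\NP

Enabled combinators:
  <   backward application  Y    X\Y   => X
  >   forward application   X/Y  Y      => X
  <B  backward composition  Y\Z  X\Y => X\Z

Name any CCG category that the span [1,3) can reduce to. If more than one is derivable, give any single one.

S\(S/PP)

[0,3] S   <
  [0,1] "liked" : S/PP
  [1,3] S\(S/PP)   <
    [1,2] "park" : NP
    [2,3] "from" : (S\(S/PP))\NP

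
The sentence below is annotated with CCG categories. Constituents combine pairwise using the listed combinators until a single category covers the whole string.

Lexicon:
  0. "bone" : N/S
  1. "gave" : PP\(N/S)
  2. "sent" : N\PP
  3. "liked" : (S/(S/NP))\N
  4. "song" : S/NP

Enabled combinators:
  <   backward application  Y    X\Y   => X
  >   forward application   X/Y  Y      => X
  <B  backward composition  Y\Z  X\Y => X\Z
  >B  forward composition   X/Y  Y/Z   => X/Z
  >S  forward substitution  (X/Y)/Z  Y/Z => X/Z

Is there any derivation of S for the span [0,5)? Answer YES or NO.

YES

[0,5] S   >
  [0,4] S/(S/NP)   <
    [0,3] N   <
      [0,2] PP   <
        [0,1] "bone" : N/S
        [1,2] "gave" : PP\(N/S)
      [2,3] "sent" : N\PP
    [3,4] "liked" : (S/(S/NP))\N
  [4,5] "song" : S/NP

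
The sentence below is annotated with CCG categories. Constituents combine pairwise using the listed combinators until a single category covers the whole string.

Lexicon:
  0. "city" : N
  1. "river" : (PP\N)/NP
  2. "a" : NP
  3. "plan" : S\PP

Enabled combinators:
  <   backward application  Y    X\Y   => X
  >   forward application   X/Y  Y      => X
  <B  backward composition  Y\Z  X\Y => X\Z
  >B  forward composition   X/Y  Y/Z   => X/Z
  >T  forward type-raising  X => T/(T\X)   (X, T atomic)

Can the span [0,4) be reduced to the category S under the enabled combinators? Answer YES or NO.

[0,4] S   <
  [0,3] PP   >
    [0,1] PP/(PP\N)   >T
      [0,1] "city" : N
    [1,3] PP\N   >
      [1,2] "river" : (PP\N)/NP
      [2,3] "a" : NP
  [3,4] "plan" : S\PP

YES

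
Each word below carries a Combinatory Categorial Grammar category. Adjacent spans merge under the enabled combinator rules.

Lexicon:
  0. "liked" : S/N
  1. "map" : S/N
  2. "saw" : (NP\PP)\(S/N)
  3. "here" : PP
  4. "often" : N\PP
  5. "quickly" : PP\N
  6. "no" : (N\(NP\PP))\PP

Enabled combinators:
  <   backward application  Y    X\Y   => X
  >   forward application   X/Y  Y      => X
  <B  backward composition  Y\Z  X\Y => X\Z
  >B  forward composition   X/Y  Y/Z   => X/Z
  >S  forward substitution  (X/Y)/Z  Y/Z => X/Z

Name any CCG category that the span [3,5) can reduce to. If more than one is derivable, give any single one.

[0,7] S   >
  [0,1] "liked" : S/N
  [1,7] N   <
    [1,3] NP\PP   <
      [1,2] "map" : S/N
      [2,3] "saw" : (NP\PP)\(S/N)
    [3,7] N\(NP\PP)   <
      [3,6] PP   <
        [3,5] N   <
          [3,4] "here" : PP
          [4,5] "often" : N\PP
        [5,6] "quickly" : PP\N
      [6,7] "no" : (N\(NP\PP))\PP

N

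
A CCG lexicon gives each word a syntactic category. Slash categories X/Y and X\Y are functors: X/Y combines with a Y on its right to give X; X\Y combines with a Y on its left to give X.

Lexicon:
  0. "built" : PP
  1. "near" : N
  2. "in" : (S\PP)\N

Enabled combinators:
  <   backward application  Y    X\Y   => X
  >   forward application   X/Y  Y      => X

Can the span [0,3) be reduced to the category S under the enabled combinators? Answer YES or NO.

[0,3] S   <
  [0,1] "built" : PP
  [1,3] S\PP   <
    [1,2] "near" : N
    [2,3] "in" : (S\PP)\N

YES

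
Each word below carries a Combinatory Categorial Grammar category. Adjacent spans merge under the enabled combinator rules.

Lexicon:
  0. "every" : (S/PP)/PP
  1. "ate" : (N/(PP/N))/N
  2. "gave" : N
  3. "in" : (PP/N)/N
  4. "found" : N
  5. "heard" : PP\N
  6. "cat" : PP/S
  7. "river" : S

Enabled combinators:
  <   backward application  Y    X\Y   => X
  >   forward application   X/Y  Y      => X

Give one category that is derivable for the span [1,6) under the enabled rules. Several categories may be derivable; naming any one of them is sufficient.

PP

[0,8] S   >
  [0,6] S/PP   >
    [0,1] "every" : (S/PP)/PP
    [1,6] PP   <
      [1,5] N   >
        [1,3] N/(PP/N)   >
          [1,2] "ate" : (N/(PP/N))/N
          [2,3] "gave" : N
        [3,5] PP/N   >
          [3,4] "in" : (PP/N)/N
          [4,5] "found" : N
      [5,6] "heard" : PP\N
  [6,8] PP   >
    [6,7] "cat" : PP/S
    [7,8] "river" : S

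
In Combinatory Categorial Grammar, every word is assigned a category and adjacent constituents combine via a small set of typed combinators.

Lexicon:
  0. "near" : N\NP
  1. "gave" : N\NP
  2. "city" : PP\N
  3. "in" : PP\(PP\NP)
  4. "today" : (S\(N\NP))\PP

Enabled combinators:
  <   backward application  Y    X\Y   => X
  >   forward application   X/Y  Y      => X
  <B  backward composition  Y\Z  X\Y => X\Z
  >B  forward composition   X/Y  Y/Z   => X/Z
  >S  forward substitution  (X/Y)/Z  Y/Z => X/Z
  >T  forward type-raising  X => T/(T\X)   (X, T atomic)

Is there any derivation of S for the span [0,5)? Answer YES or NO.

[0,5] S   <
  [0,1] "near" : N\NP
  [1,5] S\(N\NP)   <
    [1,4] PP   <
      [1,3] PP\NP   <B
        [1,2] "gave" : N\NP
        [2,3] "city" : PP\N
      [3,4] "in" : PP\(PP\NP)
    [4,5] "today" : (S\(N\NP))\PP

YES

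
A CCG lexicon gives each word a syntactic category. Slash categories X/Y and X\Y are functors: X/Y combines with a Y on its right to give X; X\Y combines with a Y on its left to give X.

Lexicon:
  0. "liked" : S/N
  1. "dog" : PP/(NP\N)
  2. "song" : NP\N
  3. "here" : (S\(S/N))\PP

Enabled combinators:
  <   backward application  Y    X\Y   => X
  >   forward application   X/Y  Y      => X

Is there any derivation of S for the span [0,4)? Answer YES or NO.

[0,4] S   <
  [0,1] "liked" : S/N
  [1,4] S\(S/N)   <
    [1,3] PP   >
      [1,2] "dog" : PP/(NP\N)
      [2,3] "song" : NP\N
    [3,4] "here" : (S\(S/N))\PP

YES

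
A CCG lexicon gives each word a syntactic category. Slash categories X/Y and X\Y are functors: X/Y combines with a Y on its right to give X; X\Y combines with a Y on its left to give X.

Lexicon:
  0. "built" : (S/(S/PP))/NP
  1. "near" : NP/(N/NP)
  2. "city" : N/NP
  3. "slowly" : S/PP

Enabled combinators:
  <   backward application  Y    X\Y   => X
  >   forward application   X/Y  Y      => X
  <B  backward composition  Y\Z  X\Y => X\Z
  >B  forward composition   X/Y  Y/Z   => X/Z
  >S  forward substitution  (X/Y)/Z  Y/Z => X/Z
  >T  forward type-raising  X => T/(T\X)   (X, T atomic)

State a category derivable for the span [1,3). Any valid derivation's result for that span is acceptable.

[0,4] S   >
  [0,3] S/(S/PP)   >
    [0,1] "built" : (S/(S/PP))/NP
    [1,3] NP   >
      [1,2] "near" : NP/(N/NP)
      [2,3] "city" : N/NP
  [3,4] "slowly" : S/PP

NP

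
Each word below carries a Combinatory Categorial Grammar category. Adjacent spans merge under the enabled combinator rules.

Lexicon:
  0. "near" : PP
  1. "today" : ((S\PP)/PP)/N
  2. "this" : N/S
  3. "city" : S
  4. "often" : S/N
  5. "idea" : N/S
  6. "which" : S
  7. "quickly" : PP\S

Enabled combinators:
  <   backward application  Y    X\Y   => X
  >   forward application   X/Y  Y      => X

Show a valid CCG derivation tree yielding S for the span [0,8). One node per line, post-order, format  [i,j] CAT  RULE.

[0,1] PP  lex  "near"
[1,2] ((S\PP)/PP)/N  lex  "today"
[2,3] N/S  lex  "this"
[3,4] S  lex  "city"
[2,4] N  >  k=3
[1,4] (S\PP)/PP  >  k=2
[4,5] S/N  lex  "often"
[5,6] N/S  lex  "idea"
[6,7] S  lex  "which"
[5,7] N  >  k=6
[4,7] S  >  k=5
[7,8] PP\S  lex  "quickly"
[4,8] PP  <  k=7
[1,8] S\PP  >  k=4
[0,8] S  <  k=1

[0,8] S   <
  [0,1] "near" : PP
  [1,8] S\PP   >
    [1,4] (S\PP)/PP   >
      [1,2] "today" : ((S\PP)/PP)/N
      [2,4] N   >
        [2,3] "this" : N/S
        [3,4] "city" : S
    [4,8] PP   <
      [4,7] S   >
        [4,5] "often" : S/N
        [5,7] N   >
          [5,6] "idea" : N/S
          [6,7] "which" : S
      [7,8] "quickly" : PP\S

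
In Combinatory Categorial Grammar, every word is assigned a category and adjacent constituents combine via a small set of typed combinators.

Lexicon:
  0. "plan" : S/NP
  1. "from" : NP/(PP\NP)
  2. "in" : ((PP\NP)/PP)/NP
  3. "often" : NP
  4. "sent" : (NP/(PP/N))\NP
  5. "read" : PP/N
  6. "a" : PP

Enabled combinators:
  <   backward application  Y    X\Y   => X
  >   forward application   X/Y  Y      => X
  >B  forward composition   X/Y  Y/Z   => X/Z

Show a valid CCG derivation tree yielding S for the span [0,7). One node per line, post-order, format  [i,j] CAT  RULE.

[0,7] S   >
  [0,6] S/PP   >B
    [0,1] "plan" : S/NP
    [1,6] NP/PP   >B
      [1,2] "from" : NP/(PP\NP)
      [2,6] (PP\NP)/PP   >
        [2,3] "in" : ((PP\NP)/PP)/NP
        [3,6] NP   >
          [3,5] NP/(PP/N)   <
            [3,4] "often" : NP
            [4,5] "sent" : (NP/(PP/N))\NP
          [5,6] "read" : PP/N
  [6,7] "a" : PP

[0,1] S/NP  lex  "plan"
[1,2] NP/(PP\NP)  lex  "from"
[2,3] ((PP\NP)/PP)/NP  lex  "in"
[3,4] NP  lex  "often"
[4,5] (NP/(PP/N))\NP  lex  "sent"
[3,5] NP/(PP/N)  <  k=4
[5,6] PP/N  lex  "read"
[3,6] NP  >  k=5
[2,6] (PP\NP)/PP  >  k=3
[1,6] NP/PP  >B  k=2
[0,6] S/PP  >B  k=1
[6,7] PP  lex  "a"
[0,7] S  >  k=6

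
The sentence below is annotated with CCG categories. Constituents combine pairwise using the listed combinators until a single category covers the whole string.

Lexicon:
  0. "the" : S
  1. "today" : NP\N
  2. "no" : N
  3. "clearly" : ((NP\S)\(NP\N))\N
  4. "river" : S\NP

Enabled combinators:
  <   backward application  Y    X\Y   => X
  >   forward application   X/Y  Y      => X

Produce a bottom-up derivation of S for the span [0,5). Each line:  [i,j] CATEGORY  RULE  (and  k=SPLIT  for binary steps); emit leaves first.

[0,5] S   <
  [0,4] NP   <
    [0,1] "the" : S
    [1,4] NP\S   <
      [1,2] "today" : NP\N
      [2,4] (NP\S)\(NP\N)   <
        [2,3] "no" : N
        [3,4] "clearly" : ((NP\S)\(NP\N))\N
  [4,5] "river" : S\NP

[0,1] S  lex  "the"
[1,2] NP\N  lex  "today"
[2,3] N  lex  "no"
[3,4] ((NP\S)\(NP\N))\N  lex  "clearly"
[2,4] (NP\S)\(NP\N)  <  k=3
[1,4] NP\S  <  k=2
[0,4] NP  <  k=1
[4,5] S\NP  lex  "river"
[0,5] S  <  k=4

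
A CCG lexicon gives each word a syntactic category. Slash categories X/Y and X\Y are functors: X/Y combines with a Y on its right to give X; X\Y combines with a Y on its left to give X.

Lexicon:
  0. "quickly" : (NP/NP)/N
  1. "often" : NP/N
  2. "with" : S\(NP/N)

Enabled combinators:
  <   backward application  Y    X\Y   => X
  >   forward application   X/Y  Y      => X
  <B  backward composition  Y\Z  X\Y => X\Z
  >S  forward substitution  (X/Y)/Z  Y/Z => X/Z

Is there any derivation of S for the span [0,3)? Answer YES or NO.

YES

[0,3] S   <
  [0,2] NP/N   >S
    [0,1] "quickly" : (NP/NP)/N
    [1,2] "often" : NP/N
  [2,3] "with" : S\(NP/N)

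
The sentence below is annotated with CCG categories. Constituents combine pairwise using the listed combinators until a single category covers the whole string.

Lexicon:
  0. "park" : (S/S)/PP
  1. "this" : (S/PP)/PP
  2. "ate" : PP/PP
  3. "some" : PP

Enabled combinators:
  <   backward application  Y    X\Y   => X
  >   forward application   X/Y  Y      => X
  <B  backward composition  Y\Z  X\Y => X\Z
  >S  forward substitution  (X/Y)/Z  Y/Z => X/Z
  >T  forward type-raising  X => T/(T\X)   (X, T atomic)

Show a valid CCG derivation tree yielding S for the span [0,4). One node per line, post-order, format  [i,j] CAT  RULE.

[0,1] (S/S)/PP  lex  "park"
[1,2] (S/PP)/PP  lex  "this"
[2,3] PP/PP  lex  "ate"
[1,3] S/PP  >S  k=2
[0,3] S/PP  >S  k=1
[3,4] PP  lex  "some"
[0,4] S  >  k=3

[0,4] S   >
  [0,3] S/PP   >S
    [0,1] "park" : (S/S)/PP
    [1,3] S/PP   >S
      [1,2] "this" : (S/PP)/PP
      [2,3] "ate" : PP/PP
  [3,4] "some" : PP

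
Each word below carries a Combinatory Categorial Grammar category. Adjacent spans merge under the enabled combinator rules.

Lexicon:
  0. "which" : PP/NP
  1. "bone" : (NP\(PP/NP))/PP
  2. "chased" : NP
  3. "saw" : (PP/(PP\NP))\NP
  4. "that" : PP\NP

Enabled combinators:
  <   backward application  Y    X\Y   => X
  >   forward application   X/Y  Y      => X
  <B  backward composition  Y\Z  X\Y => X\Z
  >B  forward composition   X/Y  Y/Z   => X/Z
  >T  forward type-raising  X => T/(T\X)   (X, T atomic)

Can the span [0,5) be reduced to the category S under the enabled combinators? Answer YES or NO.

NO

PP/NP (NP\(PP/NP))/PP NP (PP/(PP\NP))\NP PP\NP
CKY chart[0,5] = {N/(N\NP), NP, NP/(NP\NP), PP/(PP\NP), S/(S\NP)}; S ∉ chart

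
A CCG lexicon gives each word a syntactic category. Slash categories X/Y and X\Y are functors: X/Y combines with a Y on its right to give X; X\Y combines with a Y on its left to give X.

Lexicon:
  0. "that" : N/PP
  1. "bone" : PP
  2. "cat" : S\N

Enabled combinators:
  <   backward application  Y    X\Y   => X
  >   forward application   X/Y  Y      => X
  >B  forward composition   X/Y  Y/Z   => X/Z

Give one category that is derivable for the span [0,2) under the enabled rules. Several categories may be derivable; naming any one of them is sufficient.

N

[0,3] S   <
  [0,2] N   >
    [0,1] "that" : N/PP
    [1,2] "bone" : PP
  [2,3] "cat" : S\N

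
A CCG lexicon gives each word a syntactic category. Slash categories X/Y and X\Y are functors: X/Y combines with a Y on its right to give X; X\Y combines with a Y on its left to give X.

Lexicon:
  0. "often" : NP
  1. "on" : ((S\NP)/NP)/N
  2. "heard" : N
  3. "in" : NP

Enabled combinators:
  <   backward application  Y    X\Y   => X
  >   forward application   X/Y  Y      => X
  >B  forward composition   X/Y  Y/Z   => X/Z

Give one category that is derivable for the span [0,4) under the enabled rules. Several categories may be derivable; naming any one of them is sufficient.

S

[0,4] S   <
  [0,1] "often" : NP
  [1,4] S\NP   >
    [1,3] (S\NP)/NP   >
      [1,2] "on" : ((S\NP)/NP)/N
      [2,3] "heard" : N
    [3,4] "in" : NP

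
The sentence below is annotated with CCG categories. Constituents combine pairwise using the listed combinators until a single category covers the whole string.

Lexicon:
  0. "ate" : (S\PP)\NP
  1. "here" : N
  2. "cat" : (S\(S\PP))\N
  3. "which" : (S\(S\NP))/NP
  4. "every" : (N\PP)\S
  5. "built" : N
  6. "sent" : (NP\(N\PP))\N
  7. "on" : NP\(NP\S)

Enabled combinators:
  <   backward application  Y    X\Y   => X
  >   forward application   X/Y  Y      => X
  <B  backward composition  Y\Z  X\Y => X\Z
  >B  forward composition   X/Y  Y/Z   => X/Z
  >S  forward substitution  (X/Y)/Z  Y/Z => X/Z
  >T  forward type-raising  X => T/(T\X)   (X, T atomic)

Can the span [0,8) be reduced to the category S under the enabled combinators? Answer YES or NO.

[0,8] S   <
  [0,3] S\NP   <B
    [0,1] "ate" : (S\PP)\NP
    [1,3] S\(S\PP)   <
      [1,2] "here" : N
      [2,3] "cat" : (S\(S\PP))\N
  [3,8] S\(S\NP)   >
    [3,4] "which" : (S\(S\NP))/NP
    [4,8] NP   <
      [4,7] NP\S   <B
        [4,5] "every" : (N\PP)\S
        [5,7] NP\(N\PP)   <
          [5,6] "built" : N
          [6,7] "sent" : (NP\(N\PP))\N
      [7,8] "on" : NP\(NP\S)

YES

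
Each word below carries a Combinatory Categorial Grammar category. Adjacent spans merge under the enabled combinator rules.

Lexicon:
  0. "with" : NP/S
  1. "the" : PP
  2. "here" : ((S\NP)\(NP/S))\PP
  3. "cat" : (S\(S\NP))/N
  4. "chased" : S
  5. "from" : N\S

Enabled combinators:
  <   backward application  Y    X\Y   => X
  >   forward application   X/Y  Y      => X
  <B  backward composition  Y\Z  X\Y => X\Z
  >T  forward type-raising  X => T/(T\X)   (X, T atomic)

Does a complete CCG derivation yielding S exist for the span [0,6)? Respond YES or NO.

[0,6] S   <
  [0,3] S\NP   <
    [0,1] "with" : NP/S
    [1,3] (S\NP)\(NP/S)   <
      [1,2] "the" : PP
      [2,3] "here" : ((S\NP)\(NP/S))\PP
  [3,6] S\(S\NP)   >
    [3,4] "cat" : (S\(S\NP))/N
    [4,6] N   <
      [4,5] "chased" : S
      [5,6] "from" : N\S

YES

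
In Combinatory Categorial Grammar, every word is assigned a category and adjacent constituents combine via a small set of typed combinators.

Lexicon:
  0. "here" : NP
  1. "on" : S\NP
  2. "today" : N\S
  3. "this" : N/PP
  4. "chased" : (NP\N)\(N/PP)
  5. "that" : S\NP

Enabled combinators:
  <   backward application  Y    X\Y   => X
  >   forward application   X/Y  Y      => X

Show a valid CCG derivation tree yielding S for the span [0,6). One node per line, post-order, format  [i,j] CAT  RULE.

[0,6] S   <
  [0,5] NP   <
    [0,3] N   <
      [0,2] S   <
        [0,1] "here" : NP
        [1,2] "on" : S\NP
      [2,3] "today" : N\S
    [3,5] NP\N   <
      [3,4] "this" : N/PP
      [4,5] "chased" : (NP\N)\(N/PP)
  [5,6] "that" : S\NP

[0,1] NP  lex  "here"
[1,2] S\NP  lex  "on"
[0,2] S  <  k=1
[2,3] N\S  lex  "today"
[0,3] N  <  k=2
[3,4] N/PP  lex  "this"
[4,5] (NP\N)\(N/PP)  lex  "chased"
[3,5] NP\N  <  k=4
[0,5] NP  <  k=3
[5,6] S\NP  lex  "that"
[0,6] S  <  k=5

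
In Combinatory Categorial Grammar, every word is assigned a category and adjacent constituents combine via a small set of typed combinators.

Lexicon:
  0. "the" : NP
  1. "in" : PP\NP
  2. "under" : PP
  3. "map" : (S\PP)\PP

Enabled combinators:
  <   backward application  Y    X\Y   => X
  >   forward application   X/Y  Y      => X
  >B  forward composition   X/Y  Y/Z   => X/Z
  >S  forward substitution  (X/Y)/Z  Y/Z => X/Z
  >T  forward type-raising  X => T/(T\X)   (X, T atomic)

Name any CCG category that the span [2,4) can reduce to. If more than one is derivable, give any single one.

[0,4] S   <
  [0,2] PP   >
    [0,1] PP/(PP\NP)   >T
      [0,1] "the" : NP
    [1,2] "in" : PP\NP
  [2,4] S\PP   <
    [2,3] "under" : PP
    [3,4] "map" : (S\PP)\PP

S\PP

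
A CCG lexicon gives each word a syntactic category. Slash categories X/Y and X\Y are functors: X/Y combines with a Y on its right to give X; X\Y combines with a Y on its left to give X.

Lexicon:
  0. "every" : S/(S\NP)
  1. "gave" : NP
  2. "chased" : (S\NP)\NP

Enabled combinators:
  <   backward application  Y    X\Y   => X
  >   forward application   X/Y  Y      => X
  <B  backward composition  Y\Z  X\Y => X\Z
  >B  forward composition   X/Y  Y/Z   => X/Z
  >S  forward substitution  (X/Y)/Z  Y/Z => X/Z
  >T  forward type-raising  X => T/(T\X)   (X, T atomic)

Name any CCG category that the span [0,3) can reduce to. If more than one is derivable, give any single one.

S

[0,3] S   >
  [0,1] "every" : S/(S\NP)
  [1,3] S\NP   <
    [1,2] "gave" : NP
    [2,3] "chased" : (S\NP)\NP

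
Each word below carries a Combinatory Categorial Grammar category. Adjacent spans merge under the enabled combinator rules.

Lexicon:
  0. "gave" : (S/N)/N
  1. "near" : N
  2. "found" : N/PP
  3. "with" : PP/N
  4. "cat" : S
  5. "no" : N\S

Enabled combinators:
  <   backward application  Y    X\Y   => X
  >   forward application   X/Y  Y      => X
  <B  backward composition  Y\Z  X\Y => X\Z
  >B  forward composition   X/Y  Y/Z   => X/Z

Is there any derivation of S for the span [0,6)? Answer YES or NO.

[0,6] S   >
  [0,2] S/N   >
    [0,1] "gave" : (S/N)/N
    [1,2] "near" : N
  [2,6] N   >
    [2,3] "found" : N/PP
    [3,6] PP   >
      [3,4] "with" : PP/N
      [4,6] N   <
        [4,5] "cat" : S
        [5,6] "no" : N\S

YES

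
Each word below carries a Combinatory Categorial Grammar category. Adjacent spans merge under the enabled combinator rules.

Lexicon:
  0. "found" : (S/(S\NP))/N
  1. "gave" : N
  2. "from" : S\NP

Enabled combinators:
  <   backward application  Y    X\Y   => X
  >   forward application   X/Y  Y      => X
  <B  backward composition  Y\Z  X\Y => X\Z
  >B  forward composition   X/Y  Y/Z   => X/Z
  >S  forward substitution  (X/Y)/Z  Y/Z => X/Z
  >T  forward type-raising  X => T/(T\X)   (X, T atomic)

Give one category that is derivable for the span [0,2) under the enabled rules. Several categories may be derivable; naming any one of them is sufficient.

[0,3] S   >
  [0,2] S/(S\NP)   >
    [0,1] "found" : (S/(S\NP))/N
    [1,2] "gave" : N
  [2,3] "from" : S\NP

S/(S\NP)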